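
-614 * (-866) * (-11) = -5848964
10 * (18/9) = 20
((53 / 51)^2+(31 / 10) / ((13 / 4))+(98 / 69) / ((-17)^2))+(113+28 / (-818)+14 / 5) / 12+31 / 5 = 113782401013 / 6361577820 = 17.89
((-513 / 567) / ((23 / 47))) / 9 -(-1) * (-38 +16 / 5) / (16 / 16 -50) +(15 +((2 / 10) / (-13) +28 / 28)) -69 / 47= 1396389481 / 92960595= 15.02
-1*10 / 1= -10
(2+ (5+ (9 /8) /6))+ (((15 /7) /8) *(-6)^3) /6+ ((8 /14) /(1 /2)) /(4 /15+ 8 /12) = -965 /784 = -1.23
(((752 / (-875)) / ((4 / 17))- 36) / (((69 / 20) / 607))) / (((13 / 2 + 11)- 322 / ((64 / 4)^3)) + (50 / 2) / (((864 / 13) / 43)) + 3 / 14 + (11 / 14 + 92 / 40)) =-1552746479616 / 8211844445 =-189.09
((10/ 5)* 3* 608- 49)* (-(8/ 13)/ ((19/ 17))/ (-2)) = 990.82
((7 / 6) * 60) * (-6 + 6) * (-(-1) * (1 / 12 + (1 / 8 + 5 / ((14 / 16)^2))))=0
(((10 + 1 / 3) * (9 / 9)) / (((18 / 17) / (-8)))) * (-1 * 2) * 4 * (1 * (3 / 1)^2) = 16864 / 3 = 5621.33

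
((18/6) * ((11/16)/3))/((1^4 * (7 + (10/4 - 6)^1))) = 11/56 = 0.20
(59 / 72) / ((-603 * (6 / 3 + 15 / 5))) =-59 / 217080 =-0.00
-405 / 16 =-25.31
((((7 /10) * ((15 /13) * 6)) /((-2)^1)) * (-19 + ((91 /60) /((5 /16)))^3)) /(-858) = 281490433 /1045687500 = 0.27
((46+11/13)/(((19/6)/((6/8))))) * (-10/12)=-9135/988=-9.25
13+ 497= 510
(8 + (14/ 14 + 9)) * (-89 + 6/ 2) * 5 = -7740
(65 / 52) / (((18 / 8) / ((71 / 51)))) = 355 / 459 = 0.77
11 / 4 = 2.75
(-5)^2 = 25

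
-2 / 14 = -1 / 7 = -0.14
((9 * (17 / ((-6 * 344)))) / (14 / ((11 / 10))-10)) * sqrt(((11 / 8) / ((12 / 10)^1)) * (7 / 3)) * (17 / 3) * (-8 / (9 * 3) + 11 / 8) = -740707 * sqrt(385) / 53498880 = -0.27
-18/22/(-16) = 9/176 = 0.05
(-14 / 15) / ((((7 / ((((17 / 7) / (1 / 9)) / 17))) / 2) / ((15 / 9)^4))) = -500 / 189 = -2.65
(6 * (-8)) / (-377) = 48 / 377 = 0.13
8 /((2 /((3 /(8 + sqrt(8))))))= 12 /7 - 3 * sqrt(2) /7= 1.11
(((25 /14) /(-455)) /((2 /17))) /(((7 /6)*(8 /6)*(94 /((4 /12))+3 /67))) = -17085 /224697928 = -0.00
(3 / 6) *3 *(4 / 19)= 6 / 19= 0.32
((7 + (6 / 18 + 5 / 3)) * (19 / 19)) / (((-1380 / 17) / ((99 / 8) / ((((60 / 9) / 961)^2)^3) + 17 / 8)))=-2899166949209030152857681 / 235520000000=-12309642277551.93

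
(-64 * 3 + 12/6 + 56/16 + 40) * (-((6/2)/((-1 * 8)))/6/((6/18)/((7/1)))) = -6153/32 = -192.28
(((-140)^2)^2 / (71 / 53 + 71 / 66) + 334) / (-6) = -95985321569 / 3621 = -26507959.56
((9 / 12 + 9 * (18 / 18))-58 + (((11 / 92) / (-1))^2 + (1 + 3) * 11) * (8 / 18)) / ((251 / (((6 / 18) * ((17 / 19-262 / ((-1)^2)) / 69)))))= 75288136 / 522219807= 0.14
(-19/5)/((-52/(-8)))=-38/65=-0.58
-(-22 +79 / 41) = 823 / 41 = 20.07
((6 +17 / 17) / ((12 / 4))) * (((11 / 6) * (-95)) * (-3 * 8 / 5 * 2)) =11704 / 3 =3901.33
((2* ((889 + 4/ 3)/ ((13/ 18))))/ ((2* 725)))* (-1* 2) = -32052/ 9425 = -3.40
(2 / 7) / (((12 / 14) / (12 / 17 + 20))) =352 / 51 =6.90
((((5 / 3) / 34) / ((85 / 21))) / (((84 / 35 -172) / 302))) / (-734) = 5285 / 179882848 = 0.00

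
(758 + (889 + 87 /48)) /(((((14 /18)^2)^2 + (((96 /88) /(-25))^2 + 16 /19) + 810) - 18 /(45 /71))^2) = 2344602947714457851953125 /871386285698151557678903056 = 0.00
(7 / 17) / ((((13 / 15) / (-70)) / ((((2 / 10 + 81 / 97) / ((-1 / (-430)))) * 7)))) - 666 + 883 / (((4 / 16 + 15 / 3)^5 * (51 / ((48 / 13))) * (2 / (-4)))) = -9129914378860610 / 87550873137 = -104281.25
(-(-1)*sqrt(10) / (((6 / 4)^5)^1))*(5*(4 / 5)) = 128*sqrt(10) / 243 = 1.67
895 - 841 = 54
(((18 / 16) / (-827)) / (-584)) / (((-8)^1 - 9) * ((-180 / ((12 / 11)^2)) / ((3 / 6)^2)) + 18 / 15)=45 / 198716217664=0.00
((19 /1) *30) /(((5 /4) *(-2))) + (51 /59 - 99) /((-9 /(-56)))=-148436 /177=-838.62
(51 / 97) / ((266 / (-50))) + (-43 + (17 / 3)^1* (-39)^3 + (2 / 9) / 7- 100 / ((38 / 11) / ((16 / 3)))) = -336338.45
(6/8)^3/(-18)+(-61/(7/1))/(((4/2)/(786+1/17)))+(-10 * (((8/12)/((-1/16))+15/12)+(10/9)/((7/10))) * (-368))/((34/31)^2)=-63801735197/2330496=-27376.89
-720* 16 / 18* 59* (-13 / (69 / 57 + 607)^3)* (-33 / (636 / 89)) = -25751875435 / 2555927265114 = -0.01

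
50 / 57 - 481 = -480.12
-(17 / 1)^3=-4913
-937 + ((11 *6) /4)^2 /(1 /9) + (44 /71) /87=37389557 /24708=1513.26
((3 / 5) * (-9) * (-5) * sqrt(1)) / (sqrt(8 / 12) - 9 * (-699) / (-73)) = -37198683 / 118719385 - 143883 * sqrt(6) / 118719385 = -0.32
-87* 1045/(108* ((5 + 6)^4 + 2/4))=-30305/527094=-0.06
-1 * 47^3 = -103823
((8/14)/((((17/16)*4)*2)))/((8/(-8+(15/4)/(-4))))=-143/1904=-0.08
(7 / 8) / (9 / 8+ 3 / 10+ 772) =0.00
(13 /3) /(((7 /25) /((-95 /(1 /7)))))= -30875 /3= -10291.67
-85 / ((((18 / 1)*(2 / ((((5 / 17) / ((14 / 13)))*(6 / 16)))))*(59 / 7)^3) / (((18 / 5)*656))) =-391755 / 410758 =-0.95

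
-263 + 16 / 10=-1307 / 5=-261.40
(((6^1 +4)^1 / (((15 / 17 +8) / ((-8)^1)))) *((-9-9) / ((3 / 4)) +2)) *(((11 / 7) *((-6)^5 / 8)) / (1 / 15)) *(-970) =4654612512000 / 1057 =4403606917.69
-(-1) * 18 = 18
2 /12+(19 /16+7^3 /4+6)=4469 /48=93.10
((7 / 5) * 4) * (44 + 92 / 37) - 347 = -3207 / 37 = -86.68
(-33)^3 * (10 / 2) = -179685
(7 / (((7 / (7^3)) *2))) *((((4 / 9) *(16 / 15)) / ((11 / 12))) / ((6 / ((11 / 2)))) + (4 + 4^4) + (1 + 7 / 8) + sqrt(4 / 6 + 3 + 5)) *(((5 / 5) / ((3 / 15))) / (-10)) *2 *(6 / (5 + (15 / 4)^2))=-14320.60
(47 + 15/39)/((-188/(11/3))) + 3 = 3805/1833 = 2.08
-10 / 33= -0.30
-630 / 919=-0.69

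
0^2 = 0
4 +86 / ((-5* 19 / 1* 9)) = 3334 / 855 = 3.90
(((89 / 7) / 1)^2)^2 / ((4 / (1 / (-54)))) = -62742241 / 518616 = -120.98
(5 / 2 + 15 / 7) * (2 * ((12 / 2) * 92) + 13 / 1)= 72605 / 14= 5186.07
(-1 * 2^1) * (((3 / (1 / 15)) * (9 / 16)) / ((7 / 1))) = -405 / 56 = -7.23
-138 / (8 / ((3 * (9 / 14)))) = -1863 / 56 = -33.27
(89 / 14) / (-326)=-89 / 4564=-0.02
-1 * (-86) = 86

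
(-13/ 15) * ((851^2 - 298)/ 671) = -3136913/ 3355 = -935.00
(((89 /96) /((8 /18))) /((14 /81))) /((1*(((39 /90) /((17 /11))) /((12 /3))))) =5514885 /32032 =172.17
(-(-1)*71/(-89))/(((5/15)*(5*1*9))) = -0.05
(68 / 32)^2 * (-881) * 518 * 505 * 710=-11822062375025 / 16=-738878898439.06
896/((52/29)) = 6496/13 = 499.69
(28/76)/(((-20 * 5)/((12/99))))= -7/15675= -0.00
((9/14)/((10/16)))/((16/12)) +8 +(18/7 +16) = 957/35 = 27.34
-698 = -698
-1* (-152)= 152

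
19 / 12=1.58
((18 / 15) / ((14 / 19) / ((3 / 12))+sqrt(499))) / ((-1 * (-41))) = -2128 / 12095205+722 * sqrt(499) / 12095205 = 0.00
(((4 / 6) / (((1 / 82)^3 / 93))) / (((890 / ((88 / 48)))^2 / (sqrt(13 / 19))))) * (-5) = -258522671 * sqrt(247) / 6772455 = -599.93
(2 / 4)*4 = 2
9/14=0.64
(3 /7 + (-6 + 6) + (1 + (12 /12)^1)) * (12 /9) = 68 /21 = 3.24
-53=-53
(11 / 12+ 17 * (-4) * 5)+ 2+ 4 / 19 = -76807 / 228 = -336.87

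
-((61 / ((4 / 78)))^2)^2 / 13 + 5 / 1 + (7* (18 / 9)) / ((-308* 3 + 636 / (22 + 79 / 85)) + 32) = -64850309098087683 / 421112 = -153997770422.33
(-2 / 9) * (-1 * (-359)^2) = 28640.22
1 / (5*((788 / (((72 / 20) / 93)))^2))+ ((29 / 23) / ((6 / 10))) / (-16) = -0.13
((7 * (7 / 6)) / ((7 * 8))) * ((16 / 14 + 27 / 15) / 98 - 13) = -14829 / 7840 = -1.89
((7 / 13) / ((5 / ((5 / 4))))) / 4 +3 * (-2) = -1241 / 208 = -5.97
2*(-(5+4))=-18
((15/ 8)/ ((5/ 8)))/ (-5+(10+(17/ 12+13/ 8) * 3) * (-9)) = -24/ 1417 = -0.02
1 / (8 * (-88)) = -1 / 704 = -0.00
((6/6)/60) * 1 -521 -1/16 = -125051/240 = -521.05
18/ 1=18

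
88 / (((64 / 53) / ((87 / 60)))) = 16907 / 160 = 105.67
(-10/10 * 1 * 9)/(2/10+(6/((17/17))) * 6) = -45/181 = -0.25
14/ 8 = 7/ 4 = 1.75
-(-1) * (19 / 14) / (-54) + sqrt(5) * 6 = -19 / 756 + 6 * sqrt(5) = 13.39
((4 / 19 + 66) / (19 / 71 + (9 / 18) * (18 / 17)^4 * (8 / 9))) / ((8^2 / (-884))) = -824322118919 / 744720200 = -1106.89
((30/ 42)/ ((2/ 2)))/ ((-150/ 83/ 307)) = -25481/ 210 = -121.34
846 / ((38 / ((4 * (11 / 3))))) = 6204 / 19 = 326.53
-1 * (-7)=7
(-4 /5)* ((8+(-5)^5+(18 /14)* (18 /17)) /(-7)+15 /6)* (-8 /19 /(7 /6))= 71585952 /553945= 129.23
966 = 966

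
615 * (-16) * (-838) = 8245920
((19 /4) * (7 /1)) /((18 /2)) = 133 /36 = 3.69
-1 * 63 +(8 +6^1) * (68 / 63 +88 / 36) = -41 / 3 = -13.67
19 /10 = 1.90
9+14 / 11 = 113 / 11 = 10.27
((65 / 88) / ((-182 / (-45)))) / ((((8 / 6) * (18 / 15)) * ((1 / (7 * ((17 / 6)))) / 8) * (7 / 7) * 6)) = 2125 / 704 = 3.02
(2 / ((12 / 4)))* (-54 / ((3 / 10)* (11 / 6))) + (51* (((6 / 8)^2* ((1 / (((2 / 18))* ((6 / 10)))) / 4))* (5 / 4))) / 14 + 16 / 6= -6290023 / 118272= -53.18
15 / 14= 1.07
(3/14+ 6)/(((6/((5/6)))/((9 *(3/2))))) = 1305/112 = 11.65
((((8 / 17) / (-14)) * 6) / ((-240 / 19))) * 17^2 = 323 / 70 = 4.61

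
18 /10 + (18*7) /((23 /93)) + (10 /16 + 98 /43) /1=20341053 /39560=514.18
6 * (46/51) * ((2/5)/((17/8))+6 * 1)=48392/1445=33.49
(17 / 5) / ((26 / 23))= 391 / 130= 3.01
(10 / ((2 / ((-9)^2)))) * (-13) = -5265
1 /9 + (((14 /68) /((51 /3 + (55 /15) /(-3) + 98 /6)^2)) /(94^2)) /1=25091718007 /225825416136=0.11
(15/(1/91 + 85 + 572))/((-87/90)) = -0.02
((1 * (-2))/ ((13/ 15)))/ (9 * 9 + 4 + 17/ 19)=-95/ 3536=-0.03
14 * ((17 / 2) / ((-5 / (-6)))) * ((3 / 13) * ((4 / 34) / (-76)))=-63 / 1235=-0.05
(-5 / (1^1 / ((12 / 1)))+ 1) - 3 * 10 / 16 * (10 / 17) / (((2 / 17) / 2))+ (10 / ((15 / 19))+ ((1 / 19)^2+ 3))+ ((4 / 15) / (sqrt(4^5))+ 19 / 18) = -7929727 / 129960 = -61.02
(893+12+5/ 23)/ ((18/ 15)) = 17350/ 23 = 754.35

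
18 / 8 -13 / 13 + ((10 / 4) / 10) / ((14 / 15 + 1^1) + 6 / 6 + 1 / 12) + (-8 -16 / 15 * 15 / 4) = -7723 / 724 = -10.67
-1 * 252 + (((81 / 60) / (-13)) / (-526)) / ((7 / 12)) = -60311079 / 239330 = -252.00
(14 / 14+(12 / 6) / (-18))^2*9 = 64 / 9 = 7.11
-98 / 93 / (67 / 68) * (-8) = 8.56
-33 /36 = -11 /12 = -0.92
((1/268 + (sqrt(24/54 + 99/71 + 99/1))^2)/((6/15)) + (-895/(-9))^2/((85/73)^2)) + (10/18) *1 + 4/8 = 6723458408551/890852904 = 7547.22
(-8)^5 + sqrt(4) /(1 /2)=-32764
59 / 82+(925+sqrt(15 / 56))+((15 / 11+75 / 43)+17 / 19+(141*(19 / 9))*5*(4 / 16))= sqrt(210) / 28+5756067985 / 4421604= 1302.32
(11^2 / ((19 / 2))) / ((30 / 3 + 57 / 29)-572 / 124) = 108779 / 62795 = 1.73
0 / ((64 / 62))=0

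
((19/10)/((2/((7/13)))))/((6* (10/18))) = 399/2600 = 0.15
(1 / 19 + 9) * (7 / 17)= 1204 / 323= 3.73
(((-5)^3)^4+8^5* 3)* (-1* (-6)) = 1465433574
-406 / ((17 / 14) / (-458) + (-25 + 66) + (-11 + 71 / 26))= -33842536 / 2728085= -12.41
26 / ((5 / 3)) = 78 / 5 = 15.60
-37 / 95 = -0.39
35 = 35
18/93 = 6/31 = 0.19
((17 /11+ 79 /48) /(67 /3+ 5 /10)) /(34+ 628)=1685 /7981072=0.00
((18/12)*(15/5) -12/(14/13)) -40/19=-2327/266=-8.75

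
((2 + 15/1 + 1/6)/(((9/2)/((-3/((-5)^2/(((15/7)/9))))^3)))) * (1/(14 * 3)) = -0.00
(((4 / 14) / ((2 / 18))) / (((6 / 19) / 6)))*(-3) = -1026 / 7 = -146.57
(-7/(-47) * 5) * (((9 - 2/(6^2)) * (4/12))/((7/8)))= 3220/1269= 2.54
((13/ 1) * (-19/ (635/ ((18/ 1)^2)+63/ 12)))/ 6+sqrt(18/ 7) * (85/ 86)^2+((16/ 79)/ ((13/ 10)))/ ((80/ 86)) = -6648167/ 1199536+21675 * sqrt(14)/ 51772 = -3.98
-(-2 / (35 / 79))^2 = -24964 / 1225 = -20.38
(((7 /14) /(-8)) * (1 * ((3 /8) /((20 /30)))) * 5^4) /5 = -1125 /256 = -4.39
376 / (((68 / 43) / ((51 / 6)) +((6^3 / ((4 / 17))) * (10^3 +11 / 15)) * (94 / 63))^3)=160216543375 / 1097399463092104842590327784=0.00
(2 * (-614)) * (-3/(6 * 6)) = 307/3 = 102.33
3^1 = 3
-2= -2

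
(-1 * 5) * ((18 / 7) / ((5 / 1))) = -18 / 7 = -2.57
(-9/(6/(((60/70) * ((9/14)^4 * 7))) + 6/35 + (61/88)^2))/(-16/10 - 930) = 40011602400/26950244240291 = 0.00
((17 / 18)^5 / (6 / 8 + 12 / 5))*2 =7099285 / 14880348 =0.48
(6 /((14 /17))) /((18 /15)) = 85 /14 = 6.07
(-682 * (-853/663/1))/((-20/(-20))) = 581746/663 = 877.44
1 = 1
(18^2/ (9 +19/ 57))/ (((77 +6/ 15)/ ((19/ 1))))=2565/ 301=8.52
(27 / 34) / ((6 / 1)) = 9 / 68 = 0.13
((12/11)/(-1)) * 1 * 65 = -780/11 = -70.91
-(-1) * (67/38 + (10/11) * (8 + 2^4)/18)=2.98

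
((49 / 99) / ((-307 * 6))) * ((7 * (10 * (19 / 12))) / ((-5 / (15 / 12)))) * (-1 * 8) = -32585 / 547074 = -0.06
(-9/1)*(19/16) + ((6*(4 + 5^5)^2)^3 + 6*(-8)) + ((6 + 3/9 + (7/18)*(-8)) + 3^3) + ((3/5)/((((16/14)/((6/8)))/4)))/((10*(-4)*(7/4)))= 182444022722503694213736761/900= 202715580802781882459707.50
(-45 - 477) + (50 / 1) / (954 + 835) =-933808 / 1789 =-521.97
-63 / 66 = -21 / 22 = -0.95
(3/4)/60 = 1/80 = 0.01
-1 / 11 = -0.09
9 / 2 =4.50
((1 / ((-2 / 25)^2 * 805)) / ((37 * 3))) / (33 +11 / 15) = 625 / 12056968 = 0.00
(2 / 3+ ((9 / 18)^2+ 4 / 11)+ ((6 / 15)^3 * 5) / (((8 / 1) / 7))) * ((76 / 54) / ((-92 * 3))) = -97831 / 12295800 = -0.01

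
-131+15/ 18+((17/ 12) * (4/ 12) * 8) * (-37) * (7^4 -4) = -670355/ 2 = -335177.50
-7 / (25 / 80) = -22.40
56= 56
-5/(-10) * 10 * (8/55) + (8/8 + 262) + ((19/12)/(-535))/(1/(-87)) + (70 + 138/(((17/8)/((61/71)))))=11074712967/28412780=389.78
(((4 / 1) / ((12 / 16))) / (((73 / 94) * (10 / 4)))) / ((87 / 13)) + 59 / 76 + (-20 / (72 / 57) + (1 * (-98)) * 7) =-5072779051 / 7240140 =-700.65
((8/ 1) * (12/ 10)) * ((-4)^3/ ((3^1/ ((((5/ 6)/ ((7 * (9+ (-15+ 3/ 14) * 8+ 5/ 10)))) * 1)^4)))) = -128000/ 435797397329121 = -0.00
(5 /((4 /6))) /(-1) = -15 /2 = -7.50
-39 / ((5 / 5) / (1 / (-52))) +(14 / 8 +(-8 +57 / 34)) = -65 / 17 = -3.82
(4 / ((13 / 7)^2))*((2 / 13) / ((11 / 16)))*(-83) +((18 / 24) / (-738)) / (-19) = -9732664729 / 451826232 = -21.54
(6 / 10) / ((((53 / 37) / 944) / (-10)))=-209568 / 53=-3954.11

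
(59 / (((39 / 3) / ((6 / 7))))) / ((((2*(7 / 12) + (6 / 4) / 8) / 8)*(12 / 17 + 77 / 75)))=34663680 / 2613247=13.26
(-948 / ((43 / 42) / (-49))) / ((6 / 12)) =3901968 / 43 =90743.44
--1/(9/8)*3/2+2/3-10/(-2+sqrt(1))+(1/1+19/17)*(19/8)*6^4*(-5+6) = 111012/17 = 6530.12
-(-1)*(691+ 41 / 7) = 4878 / 7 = 696.86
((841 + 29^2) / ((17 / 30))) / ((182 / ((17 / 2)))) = 12615 / 91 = 138.63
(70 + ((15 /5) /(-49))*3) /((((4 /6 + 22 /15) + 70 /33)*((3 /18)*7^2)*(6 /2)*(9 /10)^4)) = 1881550000 /1843096437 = 1.02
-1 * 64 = -64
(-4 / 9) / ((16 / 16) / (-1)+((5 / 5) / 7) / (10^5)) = 2800000 / 6299991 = 0.44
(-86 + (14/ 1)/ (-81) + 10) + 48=-2282/ 81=-28.17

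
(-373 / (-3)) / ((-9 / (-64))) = 23872 / 27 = 884.15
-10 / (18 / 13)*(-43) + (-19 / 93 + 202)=142946 / 279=512.35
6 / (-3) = -2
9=9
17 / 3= 5.67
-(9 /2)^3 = -729 /8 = -91.12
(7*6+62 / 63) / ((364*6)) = 677 / 34398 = 0.02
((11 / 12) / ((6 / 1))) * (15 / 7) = 55 / 168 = 0.33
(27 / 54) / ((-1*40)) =-1 / 80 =-0.01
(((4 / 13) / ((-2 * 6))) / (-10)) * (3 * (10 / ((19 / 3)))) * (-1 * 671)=-2013 / 247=-8.15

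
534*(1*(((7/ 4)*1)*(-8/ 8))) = -1869/ 2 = -934.50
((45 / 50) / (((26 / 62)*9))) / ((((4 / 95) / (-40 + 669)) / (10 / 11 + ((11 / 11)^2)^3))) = 7780101 / 1144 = 6800.79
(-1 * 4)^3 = -64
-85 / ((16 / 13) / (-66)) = 4558.12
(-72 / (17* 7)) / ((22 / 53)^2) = -50562 / 14399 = -3.51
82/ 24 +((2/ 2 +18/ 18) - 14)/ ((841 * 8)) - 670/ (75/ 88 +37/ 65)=-38396362147/ 82058052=-467.92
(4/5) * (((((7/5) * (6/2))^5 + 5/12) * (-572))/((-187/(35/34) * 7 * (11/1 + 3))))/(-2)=-16.80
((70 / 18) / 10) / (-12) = -7 / 216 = -0.03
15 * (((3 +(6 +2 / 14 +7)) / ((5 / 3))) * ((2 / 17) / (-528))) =-339 / 10472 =-0.03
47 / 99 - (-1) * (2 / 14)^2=2402 / 4851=0.50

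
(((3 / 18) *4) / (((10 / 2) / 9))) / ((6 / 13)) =13 / 5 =2.60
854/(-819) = -122/117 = -1.04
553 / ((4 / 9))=4977 / 4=1244.25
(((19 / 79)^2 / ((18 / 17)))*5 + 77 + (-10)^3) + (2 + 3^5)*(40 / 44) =-865002079 / 1235718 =-700.00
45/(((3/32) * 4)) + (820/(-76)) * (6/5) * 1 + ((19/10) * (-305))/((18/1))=51203/684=74.86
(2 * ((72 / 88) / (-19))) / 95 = -18 / 19855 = -0.00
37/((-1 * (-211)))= 37/211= 0.18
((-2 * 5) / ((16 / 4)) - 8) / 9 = -7 / 6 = -1.17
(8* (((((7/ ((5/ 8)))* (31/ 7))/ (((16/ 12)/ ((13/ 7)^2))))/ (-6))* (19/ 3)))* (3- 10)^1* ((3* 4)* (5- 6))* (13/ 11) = -107555.99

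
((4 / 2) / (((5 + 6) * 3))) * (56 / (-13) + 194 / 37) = 300 / 5291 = 0.06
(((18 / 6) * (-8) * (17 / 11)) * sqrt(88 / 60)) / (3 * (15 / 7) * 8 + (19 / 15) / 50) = -142800 * sqrt(330) / 2971463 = -0.87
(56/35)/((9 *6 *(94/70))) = 28/1269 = 0.02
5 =5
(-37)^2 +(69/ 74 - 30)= 99155/ 74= 1339.93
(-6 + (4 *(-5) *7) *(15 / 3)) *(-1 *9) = 6354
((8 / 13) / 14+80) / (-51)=-1.57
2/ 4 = 0.50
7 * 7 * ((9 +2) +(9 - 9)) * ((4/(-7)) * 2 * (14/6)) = -4312/3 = -1437.33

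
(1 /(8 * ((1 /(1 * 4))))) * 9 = 9 /2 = 4.50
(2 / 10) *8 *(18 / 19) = 144 / 95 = 1.52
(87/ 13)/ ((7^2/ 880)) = 76560/ 637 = 120.19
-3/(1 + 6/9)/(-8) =9/40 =0.22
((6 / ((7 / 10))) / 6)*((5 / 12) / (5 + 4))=25 / 378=0.07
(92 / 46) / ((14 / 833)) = 119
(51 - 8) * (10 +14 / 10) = 490.20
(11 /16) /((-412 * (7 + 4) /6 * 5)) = -3 /16480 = -0.00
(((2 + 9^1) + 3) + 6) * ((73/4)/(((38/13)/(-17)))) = -80665/38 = -2122.76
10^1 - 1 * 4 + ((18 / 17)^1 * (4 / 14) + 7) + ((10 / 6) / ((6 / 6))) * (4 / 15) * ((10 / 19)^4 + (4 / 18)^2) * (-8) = 145321816775 / 11305477071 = 12.85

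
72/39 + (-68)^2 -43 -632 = 51361/13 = 3950.85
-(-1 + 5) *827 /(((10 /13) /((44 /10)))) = -473044 /25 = -18921.76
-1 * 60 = -60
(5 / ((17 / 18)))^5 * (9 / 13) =53144100000 / 18458141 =2879.17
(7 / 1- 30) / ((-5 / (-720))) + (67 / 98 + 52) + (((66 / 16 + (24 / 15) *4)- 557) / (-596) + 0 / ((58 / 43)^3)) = -3258.40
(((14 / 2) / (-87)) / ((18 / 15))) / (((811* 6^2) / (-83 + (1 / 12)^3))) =0.00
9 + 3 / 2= 10.50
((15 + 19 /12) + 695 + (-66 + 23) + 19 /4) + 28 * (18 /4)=2398 /3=799.33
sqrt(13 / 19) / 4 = sqrt(247) / 76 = 0.21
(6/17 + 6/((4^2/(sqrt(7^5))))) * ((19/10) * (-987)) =-2756691 * sqrt(7)/80 - 56259/85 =-91830.86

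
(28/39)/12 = 7/117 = 0.06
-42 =-42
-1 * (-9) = 9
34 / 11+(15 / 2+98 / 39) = 11243 / 858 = 13.10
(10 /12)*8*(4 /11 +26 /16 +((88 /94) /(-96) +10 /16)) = 161545 /9306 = 17.36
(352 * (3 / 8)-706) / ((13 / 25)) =-14350 / 13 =-1103.85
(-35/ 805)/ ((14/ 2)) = -0.01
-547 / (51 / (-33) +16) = -6017 / 159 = -37.84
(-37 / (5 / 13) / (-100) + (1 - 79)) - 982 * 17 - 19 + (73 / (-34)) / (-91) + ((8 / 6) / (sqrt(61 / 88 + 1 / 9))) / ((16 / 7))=-12987076143 / 773500 + sqrt(286) / 26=-16789.36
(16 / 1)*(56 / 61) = 896 / 61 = 14.69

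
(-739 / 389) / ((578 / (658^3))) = -105266970284 / 112421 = -936363.94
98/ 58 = 49/ 29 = 1.69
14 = 14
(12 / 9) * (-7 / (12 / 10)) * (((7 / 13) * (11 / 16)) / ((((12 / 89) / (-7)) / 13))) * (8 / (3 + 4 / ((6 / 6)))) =239855 / 108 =2220.88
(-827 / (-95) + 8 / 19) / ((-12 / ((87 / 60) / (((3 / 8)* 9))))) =-8381 / 25650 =-0.33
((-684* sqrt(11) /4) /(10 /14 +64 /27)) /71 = -32319* sqrt(11) /41393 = -2.59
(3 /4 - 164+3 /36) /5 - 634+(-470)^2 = 6607001 /30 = 220233.37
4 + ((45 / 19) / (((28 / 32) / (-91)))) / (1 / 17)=-79484 / 19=-4183.37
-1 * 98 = -98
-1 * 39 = -39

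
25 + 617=642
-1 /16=-0.06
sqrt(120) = 2 * sqrt(30) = 10.95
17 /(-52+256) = 1 /12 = 0.08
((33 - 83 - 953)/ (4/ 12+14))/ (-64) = 3009/ 2752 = 1.09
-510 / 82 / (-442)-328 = -349633 / 1066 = -327.99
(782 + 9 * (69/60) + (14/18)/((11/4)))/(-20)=-1569413/39600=-39.63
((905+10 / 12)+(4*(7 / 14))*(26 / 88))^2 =821604.91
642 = 642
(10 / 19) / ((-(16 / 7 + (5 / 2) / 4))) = -560 / 3097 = -0.18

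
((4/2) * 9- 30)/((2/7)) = -42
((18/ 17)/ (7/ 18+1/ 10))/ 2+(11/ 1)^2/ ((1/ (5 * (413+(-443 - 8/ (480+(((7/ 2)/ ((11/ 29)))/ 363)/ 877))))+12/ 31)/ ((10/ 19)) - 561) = 28413155248499104935/ 32774709909260790658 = 0.87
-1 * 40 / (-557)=40 / 557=0.07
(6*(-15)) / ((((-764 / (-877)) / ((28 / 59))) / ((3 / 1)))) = -147.09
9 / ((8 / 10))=45 / 4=11.25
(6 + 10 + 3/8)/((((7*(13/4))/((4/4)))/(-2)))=-131/91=-1.44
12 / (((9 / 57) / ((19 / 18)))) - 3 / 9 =719 / 9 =79.89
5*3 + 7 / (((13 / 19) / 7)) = 1126 / 13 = 86.62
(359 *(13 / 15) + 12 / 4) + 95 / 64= 302993 / 960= 315.62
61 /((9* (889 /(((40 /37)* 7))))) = 2440 /42291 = 0.06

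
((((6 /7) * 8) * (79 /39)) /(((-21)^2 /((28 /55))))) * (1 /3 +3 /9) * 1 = 10112 /945945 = 0.01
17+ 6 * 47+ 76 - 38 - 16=321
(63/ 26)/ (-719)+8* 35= 5234257/ 18694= 280.00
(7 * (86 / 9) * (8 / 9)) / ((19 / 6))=9632 / 513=18.78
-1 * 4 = -4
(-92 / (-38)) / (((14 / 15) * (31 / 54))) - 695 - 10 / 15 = -8548811 / 12369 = -691.15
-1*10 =-10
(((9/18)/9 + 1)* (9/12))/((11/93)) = 589/88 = 6.69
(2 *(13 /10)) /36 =13 /180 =0.07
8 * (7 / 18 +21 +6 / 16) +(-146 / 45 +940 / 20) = 3268 / 15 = 217.87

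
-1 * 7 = -7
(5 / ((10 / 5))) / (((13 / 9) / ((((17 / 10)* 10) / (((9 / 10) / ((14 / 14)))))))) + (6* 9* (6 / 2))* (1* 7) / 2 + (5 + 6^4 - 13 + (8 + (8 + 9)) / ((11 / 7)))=272215 / 143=1903.60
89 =89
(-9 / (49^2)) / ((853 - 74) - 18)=-9 / 1827161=-0.00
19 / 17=1.12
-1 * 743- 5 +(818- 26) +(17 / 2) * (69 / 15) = 831 / 10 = 83.10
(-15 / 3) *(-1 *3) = 15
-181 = -181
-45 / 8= -5.62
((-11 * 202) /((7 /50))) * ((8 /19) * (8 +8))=-14220800 /133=-106923.31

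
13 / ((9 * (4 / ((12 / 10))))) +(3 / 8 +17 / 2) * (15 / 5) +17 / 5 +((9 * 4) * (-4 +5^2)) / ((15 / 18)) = 112519 / 120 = 937.66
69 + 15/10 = 141/2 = 70.50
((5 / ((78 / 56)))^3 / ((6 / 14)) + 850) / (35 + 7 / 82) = 13978658900 / 511982289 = 27.30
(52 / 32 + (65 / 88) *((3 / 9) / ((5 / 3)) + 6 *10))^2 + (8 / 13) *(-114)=3231285 / 1573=2054.22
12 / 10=6 / 5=1.20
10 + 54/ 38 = 217/ 19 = 11.42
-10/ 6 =-5/ 3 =-1.67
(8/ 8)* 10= 10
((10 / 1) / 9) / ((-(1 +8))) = -10 / 81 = -0.12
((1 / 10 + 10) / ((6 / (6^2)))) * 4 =1212 / 5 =242.40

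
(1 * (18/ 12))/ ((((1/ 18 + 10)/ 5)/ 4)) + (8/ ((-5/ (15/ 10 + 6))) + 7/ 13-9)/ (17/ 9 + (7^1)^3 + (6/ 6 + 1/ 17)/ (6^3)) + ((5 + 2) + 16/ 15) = 16376002739/ 1489978425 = 10.99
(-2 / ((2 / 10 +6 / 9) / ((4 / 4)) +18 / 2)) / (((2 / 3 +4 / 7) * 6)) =-105 / 3848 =-0.03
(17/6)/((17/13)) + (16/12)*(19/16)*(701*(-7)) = -31069/4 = -7767.25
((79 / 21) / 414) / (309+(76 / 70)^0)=79 / 2695140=0.00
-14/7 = -2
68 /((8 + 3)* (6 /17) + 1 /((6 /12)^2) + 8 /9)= 5202 /671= 7.75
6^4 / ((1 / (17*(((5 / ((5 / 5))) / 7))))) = 110160 / 7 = 15737.14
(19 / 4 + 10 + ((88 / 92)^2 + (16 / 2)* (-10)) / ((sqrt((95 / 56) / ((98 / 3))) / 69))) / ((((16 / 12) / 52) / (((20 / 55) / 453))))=767 / 1661 - 60913216* sqrt(1995) / 3629285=-749.19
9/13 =0.69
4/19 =0.21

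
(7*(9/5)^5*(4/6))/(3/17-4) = -4684554/203125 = -23.06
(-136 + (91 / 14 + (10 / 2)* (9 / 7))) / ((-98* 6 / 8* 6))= 1723 / 6174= 0.28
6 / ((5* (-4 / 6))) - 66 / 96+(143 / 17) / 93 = -303179 / 126480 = -2.40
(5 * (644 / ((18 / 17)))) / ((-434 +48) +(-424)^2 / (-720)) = -68425 / 14303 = -4.78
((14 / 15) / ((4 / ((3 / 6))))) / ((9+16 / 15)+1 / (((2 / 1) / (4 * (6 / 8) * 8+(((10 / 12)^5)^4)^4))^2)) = 74503529388702471693761799791075442026154152927401592609153047417660226961194193646163877383663213601894988228815141935775744 / 98387235785864175632423888375915799279175777628810951988664461105887782202696917662408159283066126201794398586347103746144592773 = 0.00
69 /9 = 23 /3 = 7.67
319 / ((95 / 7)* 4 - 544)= -0.65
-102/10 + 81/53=-2298/265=-8.67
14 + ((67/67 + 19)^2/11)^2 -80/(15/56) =376666/363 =1037.65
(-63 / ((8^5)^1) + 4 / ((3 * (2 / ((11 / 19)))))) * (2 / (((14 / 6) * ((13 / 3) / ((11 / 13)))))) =23671065 / 368263168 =0.06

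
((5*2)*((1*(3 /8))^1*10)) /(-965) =-15 /386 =-0.04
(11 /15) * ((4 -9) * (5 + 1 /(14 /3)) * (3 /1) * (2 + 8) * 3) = -12045 /7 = -1720.71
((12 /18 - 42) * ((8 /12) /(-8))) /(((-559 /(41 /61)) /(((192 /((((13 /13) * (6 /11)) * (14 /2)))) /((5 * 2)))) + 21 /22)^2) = 1614190336 /12671684792361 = 0.00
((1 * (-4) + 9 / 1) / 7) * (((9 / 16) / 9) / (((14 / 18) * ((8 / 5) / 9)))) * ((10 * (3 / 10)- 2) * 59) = 119475 / 6272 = 19.05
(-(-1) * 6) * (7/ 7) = 6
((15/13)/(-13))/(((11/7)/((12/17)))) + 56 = 1768508/31603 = 55.96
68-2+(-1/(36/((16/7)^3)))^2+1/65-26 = 24854566409/619421985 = 40.13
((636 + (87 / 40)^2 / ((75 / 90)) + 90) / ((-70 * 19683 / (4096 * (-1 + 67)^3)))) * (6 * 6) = -379898832896 / 16875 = -22512523.43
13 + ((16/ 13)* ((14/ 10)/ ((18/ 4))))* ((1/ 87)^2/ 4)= 57562301/ 4427865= 13.00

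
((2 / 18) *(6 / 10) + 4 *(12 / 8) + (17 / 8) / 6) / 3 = 1541 / 720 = 2.14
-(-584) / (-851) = -584 / 851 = -0.69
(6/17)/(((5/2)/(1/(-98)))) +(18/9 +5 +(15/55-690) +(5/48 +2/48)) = -1501081663/2199120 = -682.58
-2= -2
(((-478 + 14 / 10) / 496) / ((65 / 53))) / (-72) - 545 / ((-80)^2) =-1724117 / 23212800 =-0.07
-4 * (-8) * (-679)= -21728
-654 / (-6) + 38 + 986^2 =972343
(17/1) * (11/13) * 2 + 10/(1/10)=1674/13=128.77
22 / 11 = 2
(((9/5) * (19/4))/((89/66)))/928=5643/825920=0.01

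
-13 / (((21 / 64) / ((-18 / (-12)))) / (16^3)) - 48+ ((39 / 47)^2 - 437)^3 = -6285591977716608784 / 75454507303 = -83303068.33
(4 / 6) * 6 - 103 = -99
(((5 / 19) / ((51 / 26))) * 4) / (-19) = -520 / 18411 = -0.03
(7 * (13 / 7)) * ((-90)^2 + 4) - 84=105268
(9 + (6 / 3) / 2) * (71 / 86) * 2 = 710 / 43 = 16.51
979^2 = 958441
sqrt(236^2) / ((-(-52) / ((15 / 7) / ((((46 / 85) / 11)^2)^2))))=676378375303125 / 407448496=1660034.05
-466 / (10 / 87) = -20271 / 5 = -4054.20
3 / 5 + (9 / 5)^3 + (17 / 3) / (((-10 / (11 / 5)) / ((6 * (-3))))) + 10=4859 / 125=38.87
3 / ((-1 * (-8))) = 3 / 8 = 0.38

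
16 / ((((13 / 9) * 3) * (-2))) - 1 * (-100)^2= -130024 / 13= -10001.85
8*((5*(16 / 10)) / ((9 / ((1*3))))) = 64 / 3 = 21.33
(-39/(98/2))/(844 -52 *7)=-13/7840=-0.00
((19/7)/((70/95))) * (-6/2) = -1083/98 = -11.05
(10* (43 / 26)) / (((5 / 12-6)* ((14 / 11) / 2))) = -28380 / 6097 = -4.65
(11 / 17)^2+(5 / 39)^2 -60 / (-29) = 31920854 / 12747501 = 2.50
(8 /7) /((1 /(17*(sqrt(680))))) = 272*sqrt(170) /7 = 506.64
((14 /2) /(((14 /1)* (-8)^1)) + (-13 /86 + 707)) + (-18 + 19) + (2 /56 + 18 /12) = 3416095 /4816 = 709.32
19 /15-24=-22.73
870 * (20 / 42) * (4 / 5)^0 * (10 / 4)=1035.71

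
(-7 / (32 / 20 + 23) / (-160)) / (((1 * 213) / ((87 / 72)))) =203 / 20120832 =0.00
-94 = -94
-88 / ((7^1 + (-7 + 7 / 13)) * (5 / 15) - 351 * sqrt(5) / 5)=2730 / 4258829 + 1067742 * sqrt(5) / 4258829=0.56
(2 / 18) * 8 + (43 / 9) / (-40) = 277 / 360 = 0.77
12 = 12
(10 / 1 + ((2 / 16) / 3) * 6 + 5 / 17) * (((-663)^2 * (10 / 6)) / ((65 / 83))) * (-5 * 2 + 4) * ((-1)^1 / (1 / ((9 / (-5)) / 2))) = -1065306411 / 20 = -53265320.55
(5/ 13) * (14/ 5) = 14/ 13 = 1.08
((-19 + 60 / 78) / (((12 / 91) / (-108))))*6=89586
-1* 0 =0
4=4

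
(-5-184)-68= -257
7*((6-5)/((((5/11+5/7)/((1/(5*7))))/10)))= 77/45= 1.71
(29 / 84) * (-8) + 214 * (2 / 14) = 584 / 21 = 27.81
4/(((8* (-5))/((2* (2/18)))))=-0.02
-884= -884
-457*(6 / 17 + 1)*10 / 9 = -105110 / 153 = -686.99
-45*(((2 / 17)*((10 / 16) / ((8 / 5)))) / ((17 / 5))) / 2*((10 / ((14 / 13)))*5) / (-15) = 121875 / 129472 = 0.94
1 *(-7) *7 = -49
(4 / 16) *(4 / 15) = 1 / 15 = 0.07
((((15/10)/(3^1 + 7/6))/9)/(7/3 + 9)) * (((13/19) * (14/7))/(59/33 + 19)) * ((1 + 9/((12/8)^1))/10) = 1287/7913500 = 0.00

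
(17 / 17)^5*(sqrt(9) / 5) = 3 / 5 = 0.60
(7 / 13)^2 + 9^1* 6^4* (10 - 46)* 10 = -709637711 / 169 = -4199039.71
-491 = -491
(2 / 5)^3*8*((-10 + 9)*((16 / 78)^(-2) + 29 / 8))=-1753 / 125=-14.02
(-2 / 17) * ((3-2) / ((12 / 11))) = -11 / 102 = -0.11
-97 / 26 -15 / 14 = -437 / 91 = -4.80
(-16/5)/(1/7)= -112/5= -22.40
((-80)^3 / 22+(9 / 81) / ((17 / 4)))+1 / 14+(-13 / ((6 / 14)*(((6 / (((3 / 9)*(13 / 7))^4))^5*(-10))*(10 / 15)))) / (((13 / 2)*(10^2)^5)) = -134502752659526134874469174466840374090504944213 / 5779439383999508718456156186441600000000000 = -23272.63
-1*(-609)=609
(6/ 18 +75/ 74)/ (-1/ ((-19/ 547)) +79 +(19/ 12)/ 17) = 193154/ 15471661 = 0.01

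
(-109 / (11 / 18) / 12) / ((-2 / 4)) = 327 / 11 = 29.73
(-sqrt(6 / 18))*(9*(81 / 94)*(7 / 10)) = -1701*sqrt(3) / 940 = -3.13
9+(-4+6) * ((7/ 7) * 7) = 23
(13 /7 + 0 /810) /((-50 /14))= -13 /25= -0.52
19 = 19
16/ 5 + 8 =56/ 5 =11.20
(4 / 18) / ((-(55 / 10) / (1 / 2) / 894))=-18.06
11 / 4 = 2.75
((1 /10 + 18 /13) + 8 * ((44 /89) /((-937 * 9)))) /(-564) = -144807881 /55029372840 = -0.00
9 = 9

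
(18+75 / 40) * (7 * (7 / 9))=2597 / 24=108.21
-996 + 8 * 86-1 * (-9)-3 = -302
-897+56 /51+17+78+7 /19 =-775717 /969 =-800.53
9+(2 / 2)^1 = 10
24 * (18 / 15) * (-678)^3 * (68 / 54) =-56515389696 / 5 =-11303077939.20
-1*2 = -2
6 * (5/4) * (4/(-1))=-30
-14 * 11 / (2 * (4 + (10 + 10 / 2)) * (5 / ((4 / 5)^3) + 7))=-4928 / 20387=-0.24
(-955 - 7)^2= 925444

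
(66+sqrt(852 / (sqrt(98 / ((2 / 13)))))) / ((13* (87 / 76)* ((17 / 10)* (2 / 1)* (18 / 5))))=1900* 13^(3 / 4)* sqrt(1491) / 15746913+20900 / 57681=0.39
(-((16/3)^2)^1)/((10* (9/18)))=-5.69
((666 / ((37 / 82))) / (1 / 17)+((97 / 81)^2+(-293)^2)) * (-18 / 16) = -363946655 / 2916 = -124810.24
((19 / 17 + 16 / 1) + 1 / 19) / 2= 2773 / 323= 8.59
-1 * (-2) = 2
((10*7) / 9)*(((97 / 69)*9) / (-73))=-6790 / 5037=-1.35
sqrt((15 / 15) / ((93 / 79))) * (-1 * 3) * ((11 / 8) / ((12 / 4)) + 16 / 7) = -461 * sqrt(7347) / 5208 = -7.59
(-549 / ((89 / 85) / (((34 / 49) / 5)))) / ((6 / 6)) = -317322 / 4361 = -72.76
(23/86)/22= 23/1892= 0.01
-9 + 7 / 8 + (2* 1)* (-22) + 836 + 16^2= 8319 / 8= 1039.88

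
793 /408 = 1.94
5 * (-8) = -40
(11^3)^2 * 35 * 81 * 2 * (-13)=-130581761310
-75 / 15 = -5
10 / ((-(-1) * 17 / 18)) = 180 / 17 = 10.59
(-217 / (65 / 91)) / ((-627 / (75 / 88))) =7595 / 18392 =0.41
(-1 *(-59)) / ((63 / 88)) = 5192 / 63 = 82.41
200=200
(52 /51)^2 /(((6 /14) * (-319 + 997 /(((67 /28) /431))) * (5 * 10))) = 634088 /2342933266725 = 0.00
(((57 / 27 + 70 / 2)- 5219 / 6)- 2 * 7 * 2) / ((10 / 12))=-1032.87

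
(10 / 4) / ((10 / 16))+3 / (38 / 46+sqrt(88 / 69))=-169 / 941+138*sqrt(1518) / 941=5.53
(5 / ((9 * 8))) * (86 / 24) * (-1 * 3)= -215 / 288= -0.75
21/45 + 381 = 381.47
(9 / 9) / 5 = 1 / 5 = 0.20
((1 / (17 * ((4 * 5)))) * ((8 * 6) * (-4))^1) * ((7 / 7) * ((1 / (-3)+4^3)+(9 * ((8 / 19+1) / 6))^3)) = -4829950 / 116603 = -41.42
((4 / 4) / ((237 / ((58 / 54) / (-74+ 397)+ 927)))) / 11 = 8084396 / 22735647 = 0.36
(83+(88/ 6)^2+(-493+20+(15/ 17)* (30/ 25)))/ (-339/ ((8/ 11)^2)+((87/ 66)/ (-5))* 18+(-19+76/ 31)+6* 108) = 2902155520/ 237336507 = 12.23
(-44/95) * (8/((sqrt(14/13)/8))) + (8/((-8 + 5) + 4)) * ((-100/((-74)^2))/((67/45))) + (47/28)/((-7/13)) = -1408 * sqrt(182)/665 - 57806753/17977708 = -31.78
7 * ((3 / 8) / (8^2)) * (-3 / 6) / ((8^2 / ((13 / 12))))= -91 / 262144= -0.00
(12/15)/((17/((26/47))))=104/3995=0.03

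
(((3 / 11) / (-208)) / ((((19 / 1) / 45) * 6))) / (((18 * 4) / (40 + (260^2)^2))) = -2856100025 / 86944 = -32849.88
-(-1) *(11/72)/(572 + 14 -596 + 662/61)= 671/3744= 0.18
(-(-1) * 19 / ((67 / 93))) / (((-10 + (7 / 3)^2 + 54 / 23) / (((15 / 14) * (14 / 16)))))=-5486535 / 489904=-11.20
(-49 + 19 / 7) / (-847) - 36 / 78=-31362 / 77077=-0.41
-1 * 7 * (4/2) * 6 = -84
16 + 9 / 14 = 233 / 14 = 16.64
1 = 1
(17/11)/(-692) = -17/7612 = -0.00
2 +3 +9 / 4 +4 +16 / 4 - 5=41 / 4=10.25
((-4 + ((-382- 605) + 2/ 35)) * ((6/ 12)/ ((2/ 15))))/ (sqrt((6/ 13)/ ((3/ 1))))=-104049 * sqrt(26)/ 56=-9474.07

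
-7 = -7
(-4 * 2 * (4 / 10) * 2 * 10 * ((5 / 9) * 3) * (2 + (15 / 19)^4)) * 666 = -22112407680 / 130321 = -169676.47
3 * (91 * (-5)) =-1365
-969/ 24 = -323/ 8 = -40.38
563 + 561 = 1124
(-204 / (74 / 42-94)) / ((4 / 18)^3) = 780759 / 3874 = 201.54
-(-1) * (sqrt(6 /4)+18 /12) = sqrt(6) /2+3 /2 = 2.72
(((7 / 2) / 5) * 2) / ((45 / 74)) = 518 / 225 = 2.30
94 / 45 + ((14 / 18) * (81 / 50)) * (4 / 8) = 2447 / 900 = 2.72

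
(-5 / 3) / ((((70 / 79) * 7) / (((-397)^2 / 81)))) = -12451111 / 23814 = -522.85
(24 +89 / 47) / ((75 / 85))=20689 / 705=29.35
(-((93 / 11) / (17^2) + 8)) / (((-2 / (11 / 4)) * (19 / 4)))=25525 / 10982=2.32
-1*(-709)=709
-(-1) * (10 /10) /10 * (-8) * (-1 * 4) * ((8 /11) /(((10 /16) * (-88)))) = -128 /3025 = -0.04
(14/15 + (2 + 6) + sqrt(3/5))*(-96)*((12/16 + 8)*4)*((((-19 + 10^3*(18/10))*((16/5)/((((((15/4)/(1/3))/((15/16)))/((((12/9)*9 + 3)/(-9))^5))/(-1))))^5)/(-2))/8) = 2434960937500000000000*sqrt(15)/68630377364883 + 326284765625000000000000/205891132094649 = 1722155060.77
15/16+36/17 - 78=-20385/272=-74.94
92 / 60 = 23 / 15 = 1.53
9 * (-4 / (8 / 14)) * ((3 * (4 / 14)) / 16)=-27 / 8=-3.38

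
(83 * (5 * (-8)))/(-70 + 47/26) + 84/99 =49.53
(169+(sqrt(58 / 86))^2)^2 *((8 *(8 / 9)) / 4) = 94633984 / 1849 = 51181.17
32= 32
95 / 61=1.56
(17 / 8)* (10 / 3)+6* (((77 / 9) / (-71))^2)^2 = 1574916037493 / 222301385388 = 7.08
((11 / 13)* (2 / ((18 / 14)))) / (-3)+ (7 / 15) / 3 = -497 / 1755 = -0.28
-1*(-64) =64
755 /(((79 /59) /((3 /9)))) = 44545 /237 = 187.95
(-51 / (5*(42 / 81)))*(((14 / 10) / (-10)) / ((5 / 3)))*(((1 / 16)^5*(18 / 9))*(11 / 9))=5049 / 1310720000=0.00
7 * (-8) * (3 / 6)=-28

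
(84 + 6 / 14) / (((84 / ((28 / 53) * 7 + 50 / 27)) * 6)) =782287 / 841428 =0.93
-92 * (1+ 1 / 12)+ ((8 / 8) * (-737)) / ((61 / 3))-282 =-76478 / 183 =-417.91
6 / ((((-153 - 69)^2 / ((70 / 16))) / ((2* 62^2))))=33635 / 8214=4.09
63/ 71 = 0.89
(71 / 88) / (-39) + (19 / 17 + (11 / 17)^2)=1503289 / 991848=1.52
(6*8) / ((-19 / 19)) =-48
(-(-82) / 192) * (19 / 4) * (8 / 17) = 779 / 816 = 0.95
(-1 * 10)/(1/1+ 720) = -10/721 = -0.01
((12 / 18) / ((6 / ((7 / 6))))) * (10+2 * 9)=98 / 27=3.63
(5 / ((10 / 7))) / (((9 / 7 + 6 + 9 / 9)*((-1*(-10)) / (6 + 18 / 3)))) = 147 / 290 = 0.51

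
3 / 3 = 1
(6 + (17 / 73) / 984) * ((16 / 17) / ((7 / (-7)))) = -862018 / 152643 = -5.65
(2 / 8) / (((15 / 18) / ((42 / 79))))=63 / 395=0.16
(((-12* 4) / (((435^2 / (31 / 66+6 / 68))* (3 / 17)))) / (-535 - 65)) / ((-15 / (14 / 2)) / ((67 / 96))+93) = 293594 / 19752833491875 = 0.00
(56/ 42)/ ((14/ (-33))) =-22/ 7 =-3.14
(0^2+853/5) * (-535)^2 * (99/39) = 123953038.85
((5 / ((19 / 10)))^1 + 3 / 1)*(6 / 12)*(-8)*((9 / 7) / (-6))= 642 / 133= 4.83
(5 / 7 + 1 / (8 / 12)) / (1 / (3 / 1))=93 / 14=6.64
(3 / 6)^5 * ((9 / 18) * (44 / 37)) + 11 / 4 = 1639 / 592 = 2.77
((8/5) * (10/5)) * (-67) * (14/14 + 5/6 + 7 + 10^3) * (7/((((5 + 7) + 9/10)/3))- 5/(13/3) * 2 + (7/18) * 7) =-33337914404/75465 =-441766.57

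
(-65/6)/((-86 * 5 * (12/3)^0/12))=13/43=0.30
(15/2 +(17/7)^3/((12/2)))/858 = 5087/441441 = 0.01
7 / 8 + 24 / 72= 29 / 24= 1.21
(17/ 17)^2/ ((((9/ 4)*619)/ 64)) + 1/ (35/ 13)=81383/ 194985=0.42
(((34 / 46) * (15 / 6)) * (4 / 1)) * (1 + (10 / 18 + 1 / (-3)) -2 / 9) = 170 / 23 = 7.39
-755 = -755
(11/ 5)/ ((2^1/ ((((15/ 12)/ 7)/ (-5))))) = -11/ 280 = -0.04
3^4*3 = 243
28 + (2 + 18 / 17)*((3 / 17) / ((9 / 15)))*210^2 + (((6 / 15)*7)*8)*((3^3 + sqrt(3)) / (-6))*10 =11182780 / 289 - 112*sqrt(3) / 3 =38630.08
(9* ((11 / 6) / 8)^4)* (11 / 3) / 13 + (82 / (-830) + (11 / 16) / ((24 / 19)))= 4319481029 / 9546301440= 0.45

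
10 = 10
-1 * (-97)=97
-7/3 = -2.33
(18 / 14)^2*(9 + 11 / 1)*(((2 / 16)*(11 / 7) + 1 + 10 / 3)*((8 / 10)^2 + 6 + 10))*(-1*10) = -8547552 / 343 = -24919.98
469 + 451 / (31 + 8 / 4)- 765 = -847 / 3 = -282.33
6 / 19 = 0.32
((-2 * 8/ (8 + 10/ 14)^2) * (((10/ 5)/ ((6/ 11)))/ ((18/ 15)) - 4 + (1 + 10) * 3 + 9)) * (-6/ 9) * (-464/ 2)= -134415232/ 100467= -1337.90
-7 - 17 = -24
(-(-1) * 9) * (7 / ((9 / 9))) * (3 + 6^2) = 2457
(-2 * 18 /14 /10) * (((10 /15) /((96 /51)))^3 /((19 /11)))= -54043 /8171520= -0.01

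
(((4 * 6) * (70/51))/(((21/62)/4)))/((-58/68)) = -456.09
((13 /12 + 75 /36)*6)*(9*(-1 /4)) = -171 /4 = -42.75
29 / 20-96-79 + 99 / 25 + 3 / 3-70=-23859 / 100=-238.59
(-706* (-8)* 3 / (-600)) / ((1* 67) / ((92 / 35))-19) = -64952 / 14925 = -4.35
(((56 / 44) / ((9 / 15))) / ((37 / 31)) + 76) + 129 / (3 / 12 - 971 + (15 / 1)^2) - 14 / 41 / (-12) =7728696337 / 99554642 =77.63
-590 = -590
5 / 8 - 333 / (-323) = 4279 / 2584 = 1.66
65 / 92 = 0.71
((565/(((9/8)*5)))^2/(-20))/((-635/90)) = 408608/5715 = 71.50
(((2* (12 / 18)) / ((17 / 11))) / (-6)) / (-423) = 22 / 64719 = 0.00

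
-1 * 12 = -12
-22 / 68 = -11 / 34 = -0.32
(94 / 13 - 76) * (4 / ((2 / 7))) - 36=-12984 / 13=-998.77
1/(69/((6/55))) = 2/1265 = 0.00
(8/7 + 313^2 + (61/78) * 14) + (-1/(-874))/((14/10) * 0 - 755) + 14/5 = 3530252027083/36028902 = 97983.89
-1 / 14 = -0.07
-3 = -3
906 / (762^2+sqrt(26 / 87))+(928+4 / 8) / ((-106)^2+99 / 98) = 1359695753298065247 / 16150500785926090681 - 453 * sqrt(2262) / 14665914281003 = 0.08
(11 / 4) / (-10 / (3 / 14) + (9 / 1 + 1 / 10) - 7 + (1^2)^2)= -165 / 2614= -0.06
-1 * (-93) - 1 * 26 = 67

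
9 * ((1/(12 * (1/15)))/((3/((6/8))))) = 2.81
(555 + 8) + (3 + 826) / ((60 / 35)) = 12559 / 12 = 1046.58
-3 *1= -3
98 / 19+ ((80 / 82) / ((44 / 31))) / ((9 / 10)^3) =6.10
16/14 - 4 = -20/7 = -2.86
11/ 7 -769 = -5372/ 7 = -767.43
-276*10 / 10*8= -2208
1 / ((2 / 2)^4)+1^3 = 2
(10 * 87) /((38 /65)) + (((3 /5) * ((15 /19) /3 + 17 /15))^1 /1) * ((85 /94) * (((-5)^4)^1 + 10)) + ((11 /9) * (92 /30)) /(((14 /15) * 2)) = 221805245 /112518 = 1971.29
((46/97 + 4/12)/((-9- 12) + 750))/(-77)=-235/16334703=-0.00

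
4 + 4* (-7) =-24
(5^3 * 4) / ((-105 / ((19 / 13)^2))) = -36100 / 3549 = -10.17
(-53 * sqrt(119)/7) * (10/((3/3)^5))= -530 * sqrt(119)/7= -825.95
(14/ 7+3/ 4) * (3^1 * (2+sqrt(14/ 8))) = 33 * sqrt(7)/ 8+33/ 2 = 27.41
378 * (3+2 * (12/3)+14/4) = 5481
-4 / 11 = -0.36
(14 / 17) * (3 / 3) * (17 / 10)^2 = 119 / 50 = 2.38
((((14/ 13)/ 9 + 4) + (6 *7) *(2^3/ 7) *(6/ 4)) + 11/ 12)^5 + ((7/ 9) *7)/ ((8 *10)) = 304562933697172587255193/ 112253339427840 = 2713174817.33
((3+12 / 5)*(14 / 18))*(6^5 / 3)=54432 / 5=10886.40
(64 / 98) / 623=0.00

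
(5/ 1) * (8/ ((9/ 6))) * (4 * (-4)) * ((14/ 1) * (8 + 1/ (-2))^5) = -141750000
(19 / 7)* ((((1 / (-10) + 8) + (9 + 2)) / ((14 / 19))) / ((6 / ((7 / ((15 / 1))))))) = 5.42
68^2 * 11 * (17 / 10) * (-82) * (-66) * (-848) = -1984189177344 / 5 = -396837835468.80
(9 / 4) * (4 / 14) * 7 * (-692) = -3114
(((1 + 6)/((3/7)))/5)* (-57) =-931/5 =-186.20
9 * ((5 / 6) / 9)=5 / 6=0.83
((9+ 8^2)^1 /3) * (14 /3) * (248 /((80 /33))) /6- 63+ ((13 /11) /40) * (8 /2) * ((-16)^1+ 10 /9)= 1852649 /990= 1871.36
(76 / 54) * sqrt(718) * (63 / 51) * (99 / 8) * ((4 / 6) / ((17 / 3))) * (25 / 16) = 36575 * sqrt(718) / 9248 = 105.97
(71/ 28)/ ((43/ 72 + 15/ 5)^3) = 6625152/ 121617853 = 0.05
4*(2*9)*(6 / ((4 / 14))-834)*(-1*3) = 175608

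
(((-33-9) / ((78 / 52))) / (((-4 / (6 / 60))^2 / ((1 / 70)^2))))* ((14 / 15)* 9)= -3 / 100000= -0.00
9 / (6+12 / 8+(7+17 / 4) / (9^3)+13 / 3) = 2916 / 3839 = 0.76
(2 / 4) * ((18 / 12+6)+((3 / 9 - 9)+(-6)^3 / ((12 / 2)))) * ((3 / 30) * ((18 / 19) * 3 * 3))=-6021 / 380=-15.84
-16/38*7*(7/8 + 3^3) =-1561/19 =-82.16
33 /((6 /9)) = 99 /2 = 49.50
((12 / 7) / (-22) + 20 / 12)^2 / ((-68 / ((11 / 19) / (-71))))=134689 / 444991932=0.00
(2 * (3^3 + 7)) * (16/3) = 1088/3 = 362.67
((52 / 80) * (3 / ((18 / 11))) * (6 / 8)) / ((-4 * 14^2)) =-0.00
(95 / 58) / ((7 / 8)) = 380 / 203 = 1.87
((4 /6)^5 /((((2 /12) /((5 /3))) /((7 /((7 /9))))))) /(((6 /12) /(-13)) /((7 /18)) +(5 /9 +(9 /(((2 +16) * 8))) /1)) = 465920 /20409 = 22.83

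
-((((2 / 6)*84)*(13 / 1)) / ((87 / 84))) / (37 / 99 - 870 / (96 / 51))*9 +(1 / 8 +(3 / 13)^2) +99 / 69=5582227095035 / 659666719192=8.46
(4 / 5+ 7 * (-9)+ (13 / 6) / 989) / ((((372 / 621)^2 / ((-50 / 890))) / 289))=331193707821 / 117687904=2814.17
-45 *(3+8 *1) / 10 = -99 / 2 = -49.50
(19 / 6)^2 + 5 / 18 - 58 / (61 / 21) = -21217 / 2196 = -9.66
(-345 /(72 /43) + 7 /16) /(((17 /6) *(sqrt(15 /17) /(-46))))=226987 *sqrt(255) /1020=3553.62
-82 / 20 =-41 / 10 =-4.10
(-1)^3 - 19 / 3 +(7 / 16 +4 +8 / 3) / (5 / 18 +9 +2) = -32659 / 4872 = -6.70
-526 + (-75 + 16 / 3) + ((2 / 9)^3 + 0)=-434233 / 729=-595.66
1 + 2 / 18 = 10 / 9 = 1.11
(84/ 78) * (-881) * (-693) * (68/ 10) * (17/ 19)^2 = 83987361612/ 23465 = 3579261.10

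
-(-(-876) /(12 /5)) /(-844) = 0.43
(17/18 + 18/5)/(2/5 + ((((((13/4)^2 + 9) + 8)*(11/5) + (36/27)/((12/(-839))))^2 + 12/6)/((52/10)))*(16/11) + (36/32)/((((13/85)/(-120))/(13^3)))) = -8422128/3593467375367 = -0.00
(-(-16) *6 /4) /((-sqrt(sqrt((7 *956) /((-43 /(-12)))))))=-4 *43^(1 /4) *5019^(3 /4) /1673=-3.65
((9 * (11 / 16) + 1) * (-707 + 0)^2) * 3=172447905 / 16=10777994.06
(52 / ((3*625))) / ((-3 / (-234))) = 1352 / 625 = 2.16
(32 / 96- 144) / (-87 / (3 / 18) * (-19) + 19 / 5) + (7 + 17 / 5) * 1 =7728229 / 744135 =10.39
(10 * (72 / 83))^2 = 518400 / 6889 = 75.25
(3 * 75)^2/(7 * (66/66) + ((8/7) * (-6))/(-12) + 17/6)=2126250/437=4865.56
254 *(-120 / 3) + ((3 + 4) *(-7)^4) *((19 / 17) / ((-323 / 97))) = -4566519 / 289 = -15801.10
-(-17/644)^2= -289/414736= -0.00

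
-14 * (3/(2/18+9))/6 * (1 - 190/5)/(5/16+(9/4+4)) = 888/205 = 4.33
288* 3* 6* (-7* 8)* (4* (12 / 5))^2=-668860416 / 25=-26754416.64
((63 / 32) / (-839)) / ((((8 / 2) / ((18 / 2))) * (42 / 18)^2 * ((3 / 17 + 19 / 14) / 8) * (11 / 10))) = -12393 / 2694868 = -0.00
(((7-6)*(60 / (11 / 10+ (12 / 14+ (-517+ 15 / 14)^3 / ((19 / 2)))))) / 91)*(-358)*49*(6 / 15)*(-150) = -391958448000 / 8164787530211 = -0.05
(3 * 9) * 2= 54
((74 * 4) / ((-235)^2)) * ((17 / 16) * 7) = 4403 / 110450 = 0.04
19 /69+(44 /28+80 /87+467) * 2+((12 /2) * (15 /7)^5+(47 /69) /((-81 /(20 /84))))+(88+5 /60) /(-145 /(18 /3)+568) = 64559312047924753 /53332339095126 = 1210.51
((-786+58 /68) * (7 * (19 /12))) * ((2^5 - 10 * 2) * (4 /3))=-7100870 /51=-139232.75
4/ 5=0.80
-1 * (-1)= 1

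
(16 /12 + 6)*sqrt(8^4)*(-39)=-18304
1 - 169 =-168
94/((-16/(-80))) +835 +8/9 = 11753/9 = 1305.89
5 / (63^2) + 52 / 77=29539 / 43659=0.68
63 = 63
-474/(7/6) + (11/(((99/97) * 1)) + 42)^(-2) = -641676933/1579375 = -406.29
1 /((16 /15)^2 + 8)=225 /2056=0.11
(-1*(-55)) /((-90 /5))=-55 /18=-3.06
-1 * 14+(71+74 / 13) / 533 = -96009 / 6929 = -13.86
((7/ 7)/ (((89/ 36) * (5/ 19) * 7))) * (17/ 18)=646/ 3115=0.21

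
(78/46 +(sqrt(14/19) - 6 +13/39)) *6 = -548/23 +6 *sqrt(266)/19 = -18.68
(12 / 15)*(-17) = -68 / 5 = -13.60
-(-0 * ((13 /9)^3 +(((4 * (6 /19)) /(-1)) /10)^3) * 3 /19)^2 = 0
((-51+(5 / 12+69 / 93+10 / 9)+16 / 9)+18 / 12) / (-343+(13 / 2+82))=50725 / 284022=0.18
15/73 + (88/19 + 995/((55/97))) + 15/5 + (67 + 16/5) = 139819362/76285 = 1832.86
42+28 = 70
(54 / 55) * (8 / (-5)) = -432 / 275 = -1.57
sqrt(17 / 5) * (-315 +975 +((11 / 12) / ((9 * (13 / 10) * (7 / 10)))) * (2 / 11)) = 324334 * sqrt(85) / 2457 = 1217.02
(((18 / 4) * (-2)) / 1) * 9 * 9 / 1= -729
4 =4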